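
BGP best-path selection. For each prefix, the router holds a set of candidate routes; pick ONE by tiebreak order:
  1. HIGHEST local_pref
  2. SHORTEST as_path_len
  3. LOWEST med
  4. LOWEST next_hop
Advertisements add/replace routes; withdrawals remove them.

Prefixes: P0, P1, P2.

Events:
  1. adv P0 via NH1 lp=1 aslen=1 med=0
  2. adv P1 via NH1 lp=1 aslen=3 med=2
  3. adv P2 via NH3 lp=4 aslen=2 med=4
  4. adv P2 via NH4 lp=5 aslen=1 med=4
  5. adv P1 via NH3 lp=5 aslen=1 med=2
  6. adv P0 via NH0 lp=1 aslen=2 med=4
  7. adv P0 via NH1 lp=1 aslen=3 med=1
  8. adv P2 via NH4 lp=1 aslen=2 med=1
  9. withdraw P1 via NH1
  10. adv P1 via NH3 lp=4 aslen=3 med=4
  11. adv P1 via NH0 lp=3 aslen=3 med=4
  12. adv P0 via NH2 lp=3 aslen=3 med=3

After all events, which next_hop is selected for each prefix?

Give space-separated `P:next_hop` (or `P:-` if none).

Answer: P0:NH2 P1:NH3 P2:NH3

Derivation:
Op 1: best P0=NH1 P1=- P2=-
Op 2: best P0=NH1 P1=NH1 P2=-
Op 3: best P0=NH1 P1=NH1 P2=NH3
Op 4: best P0=NH1 P1=NH1 P2=NH4
Op 5: best P0=NH1 P1=NH3 P2=NH4
Op 6: best P0=NH1 P1=NH3 P2=NH4
Op 7: best P0=NH0 P1=NH3 P2=NH4
Op 8: best P0=NH0 P1=NH3 P2=NH3
Op 9: best P0=NH0 P1=NH3 P2=NH3
Op 10: best P0=NH0 P1=NH3 P2=NH3
Op 11: best P0=NH0 P1=NH3 P2=NH3
Op 12: best P0=NH2 P1=NH3 P2=NH3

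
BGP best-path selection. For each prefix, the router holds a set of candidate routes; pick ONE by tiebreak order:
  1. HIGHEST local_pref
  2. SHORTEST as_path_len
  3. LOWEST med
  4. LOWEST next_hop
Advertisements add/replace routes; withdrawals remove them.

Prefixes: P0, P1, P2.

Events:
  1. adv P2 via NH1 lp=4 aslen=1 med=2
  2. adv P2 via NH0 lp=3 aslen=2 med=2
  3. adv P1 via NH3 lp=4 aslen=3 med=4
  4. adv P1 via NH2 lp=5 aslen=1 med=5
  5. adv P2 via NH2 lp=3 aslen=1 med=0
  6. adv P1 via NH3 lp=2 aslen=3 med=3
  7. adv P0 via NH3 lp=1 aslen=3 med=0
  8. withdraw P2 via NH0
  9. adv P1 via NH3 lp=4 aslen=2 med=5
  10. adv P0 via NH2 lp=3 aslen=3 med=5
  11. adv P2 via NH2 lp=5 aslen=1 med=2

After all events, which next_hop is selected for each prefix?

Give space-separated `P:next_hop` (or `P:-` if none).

Op 1: best P0=- P1=- P2=NH1
Op 2: best P0=- P1=- P2=NH1
Op 3: best P0=- P1=NH3 P2=NH1
Op 4: best P0=- P1=NH2 P2=NH1
Op 5: best P0=- P1=NH2 P2=NH1
Op 6: best P0=- P1=NH2 P2=NH1
Op 7: best P0=NH3 P1=NH2 P2=NH1
Op 8: best P0=NH3 P1=NH2 P2=NH1
Op 9: best P0=NH3 P1=NH2 P2=NH1
Op 10: best P0=NH2 P1=NH2 P2=NH1
Op 11: best P0=NH2 P1=NH2 P2=NH2

Answer: P0:NH2 P1:NH2 P2:NH2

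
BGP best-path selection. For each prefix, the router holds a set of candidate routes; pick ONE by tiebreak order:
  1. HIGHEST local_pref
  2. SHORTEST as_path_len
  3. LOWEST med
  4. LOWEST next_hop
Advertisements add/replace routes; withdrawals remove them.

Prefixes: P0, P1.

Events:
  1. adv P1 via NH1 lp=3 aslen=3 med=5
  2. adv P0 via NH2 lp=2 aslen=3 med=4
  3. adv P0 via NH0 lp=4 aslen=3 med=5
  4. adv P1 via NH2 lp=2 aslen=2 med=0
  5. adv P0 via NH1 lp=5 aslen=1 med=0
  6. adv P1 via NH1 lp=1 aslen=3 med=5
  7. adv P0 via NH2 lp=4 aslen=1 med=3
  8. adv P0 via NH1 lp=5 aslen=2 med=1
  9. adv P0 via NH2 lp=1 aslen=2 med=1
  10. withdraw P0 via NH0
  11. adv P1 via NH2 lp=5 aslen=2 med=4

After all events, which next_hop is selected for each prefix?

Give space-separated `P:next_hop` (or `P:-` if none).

Op 1: best P0=- P1=NH1
Op 2: best P0=NH2 P1=NH1
Op 3: best P0=NH0 P1=NH1
Op 4: best P0=NH0 P1=NH1
Op 5: best P0=NH1 P1=NH1
Op 6: best P0=NH1 P1=NH2
Op 7: best P0=NH1 P1=NH2
Op 8: best P0=NH1 P1=NH2
Op 9: best P0=NH1 P1=NH2
Op 10: best P0=NH1 P1=NH2
Op 11: best P0=NH1 P1=NH2

Answer: P0:NH1 P1:NH2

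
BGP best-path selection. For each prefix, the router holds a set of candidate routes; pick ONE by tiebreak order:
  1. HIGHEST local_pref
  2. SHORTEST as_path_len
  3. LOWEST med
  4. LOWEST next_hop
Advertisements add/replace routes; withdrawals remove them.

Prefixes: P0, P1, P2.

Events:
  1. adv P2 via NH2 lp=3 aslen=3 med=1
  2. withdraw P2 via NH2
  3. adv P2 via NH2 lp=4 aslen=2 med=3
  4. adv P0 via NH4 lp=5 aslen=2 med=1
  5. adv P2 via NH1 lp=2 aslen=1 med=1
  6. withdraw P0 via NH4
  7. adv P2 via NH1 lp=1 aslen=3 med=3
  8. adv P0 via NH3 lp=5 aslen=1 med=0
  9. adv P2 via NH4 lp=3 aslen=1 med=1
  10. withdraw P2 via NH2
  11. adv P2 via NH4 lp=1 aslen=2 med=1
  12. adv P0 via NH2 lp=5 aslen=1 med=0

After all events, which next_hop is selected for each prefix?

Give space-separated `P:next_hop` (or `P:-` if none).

Op 1: best P0=- P1=- P2=NH2
Op 2: best P0=- P1=- P2=-
Op 3: best P0=- P1=- P2=NH2
Op 4: best P0=NH4 P1=- P2=NH2
Op 5: best P0=NH4 P1=- P2=NH2
Op 6: best P0=- P1=- P2=NH2
Op 7: best P0=- P1=- P2=NH2
Op 8: best P0=NH3 P1=- P2=NH2
Op 9: best P0=NH3 P1=- P2=NH2
Op 10: best P0=NH3 P1=- P2=NH4
Op 11: best P0=NH3 P1=- P2=NH4
Op 12: best P0=NH2 P1=- P2=NH4

Answer: P0:NH2 P1:- P2:NH4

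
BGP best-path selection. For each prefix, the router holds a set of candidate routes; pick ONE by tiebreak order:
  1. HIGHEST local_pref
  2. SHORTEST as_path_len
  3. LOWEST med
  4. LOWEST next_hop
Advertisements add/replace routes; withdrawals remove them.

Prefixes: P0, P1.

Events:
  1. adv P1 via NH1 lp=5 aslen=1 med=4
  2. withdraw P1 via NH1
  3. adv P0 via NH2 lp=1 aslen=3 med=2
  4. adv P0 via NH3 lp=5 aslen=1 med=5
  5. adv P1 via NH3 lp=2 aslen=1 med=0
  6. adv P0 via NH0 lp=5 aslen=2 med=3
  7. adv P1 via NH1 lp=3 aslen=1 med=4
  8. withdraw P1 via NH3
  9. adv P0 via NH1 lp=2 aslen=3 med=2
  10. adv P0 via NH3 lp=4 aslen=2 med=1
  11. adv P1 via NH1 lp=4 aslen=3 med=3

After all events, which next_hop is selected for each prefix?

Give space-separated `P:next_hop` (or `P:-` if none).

Answer: P0:NH0 P1:NH1

Derivation:
Op 1: best P0=- P1=NH1
Op 2: best P0=- P1=-
Op 3: best P0=NH2 P1=-
Op 4: best P0=NH3 P1=-
Op 5: best P0=NH3 P1=NH3
Op 6: best P0=NH3 P1=NH3
Op 7: best P0=NH3 P1=NH1
Op 8: best P0=NH3 P1=NH1
Op 9: best P0=NH3 P1=NH1
Op 10: best P0=NH0 P1=NH1
Op 11: best P0=NH0 P1=NH1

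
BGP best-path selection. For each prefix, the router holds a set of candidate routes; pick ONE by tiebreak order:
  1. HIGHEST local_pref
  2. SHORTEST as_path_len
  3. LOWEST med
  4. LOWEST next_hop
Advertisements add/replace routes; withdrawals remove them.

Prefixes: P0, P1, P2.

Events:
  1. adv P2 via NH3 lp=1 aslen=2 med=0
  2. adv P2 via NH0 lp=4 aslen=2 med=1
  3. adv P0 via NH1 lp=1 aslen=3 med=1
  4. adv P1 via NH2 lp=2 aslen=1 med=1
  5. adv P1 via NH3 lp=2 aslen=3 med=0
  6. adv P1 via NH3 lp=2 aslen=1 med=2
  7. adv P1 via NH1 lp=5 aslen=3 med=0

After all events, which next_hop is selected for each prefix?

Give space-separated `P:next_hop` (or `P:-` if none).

Op 1: best P0=- P1=- P2=NH3
Op 2: best P0=- P1=- P2=NH0
Op 3: best P0=NH1 P1=- P2=NH0
Op 4: best P0=NH1 P1=NH2 P2=NH0
Op 5: best P0=NH1 P1=NH2 P2=NH0
Op 6: best P0=NH1 P1=NH2 P2=NH0
Op 7: best P0=NH1 P1=NH1 P2=NH0

Answer: P0:NH1 P1:NH1 P2:NH0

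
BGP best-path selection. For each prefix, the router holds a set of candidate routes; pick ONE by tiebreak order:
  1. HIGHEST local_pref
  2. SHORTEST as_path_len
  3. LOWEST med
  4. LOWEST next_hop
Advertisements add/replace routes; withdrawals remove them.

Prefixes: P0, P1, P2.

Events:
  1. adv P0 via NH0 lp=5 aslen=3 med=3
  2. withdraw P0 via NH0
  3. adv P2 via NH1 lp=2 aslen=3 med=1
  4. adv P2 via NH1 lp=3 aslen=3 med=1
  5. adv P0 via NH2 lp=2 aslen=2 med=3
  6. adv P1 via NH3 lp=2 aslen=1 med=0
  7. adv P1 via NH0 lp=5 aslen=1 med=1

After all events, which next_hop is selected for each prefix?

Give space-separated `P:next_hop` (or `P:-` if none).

Answer: P0:NH2 P1:NH0 P2:NH1

Derivation:
Op 1: best P0=NH0 P1=- P2=-
Op 2: best P0=- P1=- P2=-
Op 3: best P0=- P1=- P2=NH1
Op 4: best P0=- P1=- P2=NH1
Op 5: best P0=NH2 P1=- P2=NH1
Op 6: best P0=NH2 P1=NH3 P2=NH1
Op 7: best P0=NH2 P1=NH0 P2=NH1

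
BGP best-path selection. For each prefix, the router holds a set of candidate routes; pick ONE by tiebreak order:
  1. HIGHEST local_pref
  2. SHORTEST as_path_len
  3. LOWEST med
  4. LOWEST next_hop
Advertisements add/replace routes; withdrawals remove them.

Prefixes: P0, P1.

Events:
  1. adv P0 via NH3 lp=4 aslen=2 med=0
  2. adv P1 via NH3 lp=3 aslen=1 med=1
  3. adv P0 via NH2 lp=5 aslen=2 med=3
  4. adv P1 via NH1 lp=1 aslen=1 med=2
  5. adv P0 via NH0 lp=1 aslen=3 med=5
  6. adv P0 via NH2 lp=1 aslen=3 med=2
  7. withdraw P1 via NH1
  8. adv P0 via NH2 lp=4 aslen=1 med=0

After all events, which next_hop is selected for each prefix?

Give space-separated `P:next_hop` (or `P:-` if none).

Op 1: best P0=NH3 P1=-
Op 2: best P0=NH3 P1=NH3
Op 3: best P0=NH2 P1=NH3
Op 4: best P0=NH2 P1=NH3
Op 5: best P0=NH2 P1=NH3
Op 6: best P0=NH3 P1=NH3
Op 7: best P0=NH3 P1=NH3
Op 8: best P0=NH2 P1=NH3

Answer: P0:NH2 P1:NH3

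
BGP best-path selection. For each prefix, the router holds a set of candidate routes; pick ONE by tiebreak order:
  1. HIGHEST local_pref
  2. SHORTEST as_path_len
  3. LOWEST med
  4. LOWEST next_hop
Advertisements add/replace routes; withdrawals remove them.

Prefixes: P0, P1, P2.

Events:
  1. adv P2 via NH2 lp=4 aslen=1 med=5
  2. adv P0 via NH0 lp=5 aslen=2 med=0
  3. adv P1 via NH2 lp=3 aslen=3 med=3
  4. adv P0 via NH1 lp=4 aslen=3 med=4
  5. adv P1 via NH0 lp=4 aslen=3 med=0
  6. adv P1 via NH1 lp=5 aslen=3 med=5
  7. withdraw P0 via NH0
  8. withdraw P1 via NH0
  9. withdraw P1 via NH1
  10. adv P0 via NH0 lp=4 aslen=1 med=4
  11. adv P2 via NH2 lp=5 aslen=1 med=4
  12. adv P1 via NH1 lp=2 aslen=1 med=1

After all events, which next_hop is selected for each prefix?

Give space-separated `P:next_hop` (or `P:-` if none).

Answer: P0:NH0 P1:NH2 P2:NH2

Derivation:
Op 1: best P0=- P1=- P2=NH2
Op 2: best P0=NH0 P1=- P2=NH2
Op 3: best P0=NH0 P1=NH2 P2=NH2
Op 4: best P0=NH0 P1=NH2 P2=NH2
Op 5: best P0=NH0 P1=NH0 P2=NH2
Op 6: best P0=NH0 P1=NH1 P2=NH2
Op 7: best P0=NH1 P1=NH1 P2=NH2
Op 8: best P0=NH1 P1=NH1 P2=NH2
Op 9: best P0=NH1 P1=NH2 P2=NH2
Op 10: best P0=NH0 P1=NH2 P2=NH2
Op 11: best P0=NH0 P1=NH2 P2=NH2
Op 12: best P0=NH0 P1=NH2 P2=NH2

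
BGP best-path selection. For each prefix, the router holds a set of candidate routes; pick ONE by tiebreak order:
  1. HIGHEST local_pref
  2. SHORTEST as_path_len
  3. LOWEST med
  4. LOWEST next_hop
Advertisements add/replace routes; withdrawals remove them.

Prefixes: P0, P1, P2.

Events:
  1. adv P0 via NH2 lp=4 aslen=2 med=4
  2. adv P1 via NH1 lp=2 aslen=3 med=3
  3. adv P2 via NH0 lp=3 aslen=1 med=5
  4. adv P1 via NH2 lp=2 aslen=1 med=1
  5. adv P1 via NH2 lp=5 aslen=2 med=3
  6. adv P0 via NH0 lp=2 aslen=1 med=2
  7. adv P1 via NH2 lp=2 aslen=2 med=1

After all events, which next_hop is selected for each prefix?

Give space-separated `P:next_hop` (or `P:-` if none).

Answer: P0:NH2 P1:NH2 P2:NH0

Derivation:
Op 1: best P0=NH2 P1=- P2=-
Op 2: best P0=NH2 P1=NH1 P2=-
Op 3: best P0=NH2 P1=NH1 P2=NH0
Op 4: best P0=NH2 P1=NH2 P2=NH0
Op 5: best P0=NH2 P1=NH2 P2=NH0
Op 6: best P0=NH2 P1=NH2 P2=NH0
Op 7: best P0=NH2 P1=NH2 P2=NH0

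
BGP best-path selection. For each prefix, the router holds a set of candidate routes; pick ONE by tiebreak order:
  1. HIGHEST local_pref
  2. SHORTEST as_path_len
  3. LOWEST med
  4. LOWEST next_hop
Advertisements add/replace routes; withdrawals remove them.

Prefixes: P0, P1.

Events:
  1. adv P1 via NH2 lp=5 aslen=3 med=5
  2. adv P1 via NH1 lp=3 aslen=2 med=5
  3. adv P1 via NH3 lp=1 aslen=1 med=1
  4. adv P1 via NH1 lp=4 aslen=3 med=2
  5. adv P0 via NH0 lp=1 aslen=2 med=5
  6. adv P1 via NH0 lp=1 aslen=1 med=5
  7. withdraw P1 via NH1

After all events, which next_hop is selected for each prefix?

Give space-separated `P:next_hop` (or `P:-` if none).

Op 1: best P0=- P1=NH2
Op 2: best P0=- P1=NH2
Op 3: best P0=- P1=NH2
Op 4: best P0=- P1=NH2
Op 5: best P0=NH0 P1=NH2
Op 6: best P0=NH0 P1=NH2
Op 7: best P0=NH0 P1=NH2

Answer: P0:NH0 P1:NH2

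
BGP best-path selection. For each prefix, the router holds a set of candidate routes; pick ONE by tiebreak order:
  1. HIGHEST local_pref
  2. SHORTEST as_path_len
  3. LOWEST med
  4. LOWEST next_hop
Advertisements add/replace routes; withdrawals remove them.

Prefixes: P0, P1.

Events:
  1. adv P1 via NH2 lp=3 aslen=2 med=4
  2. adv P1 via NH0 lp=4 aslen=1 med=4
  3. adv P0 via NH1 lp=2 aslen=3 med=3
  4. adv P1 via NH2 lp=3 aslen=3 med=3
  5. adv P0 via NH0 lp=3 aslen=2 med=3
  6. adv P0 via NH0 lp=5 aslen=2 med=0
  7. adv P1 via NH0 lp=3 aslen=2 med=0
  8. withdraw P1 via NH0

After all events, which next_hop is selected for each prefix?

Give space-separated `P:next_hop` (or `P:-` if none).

Answer: P0:NH0 P1:NH2

Derivation:
Op 1: best P0=- P1=NH2
Op 2: best P0=- P1=NH0
Op 3: best P0=NH1 P1=NH0
Op 4: best P0=NH1 P1=NH0
Op 5: best P0=NH0 P1=NH0
Op 6: best P0=NH0 P1=NH0
Op 7: best P0=NH0 P1=NH0
Op 8: best P0=NH0 P1=NH2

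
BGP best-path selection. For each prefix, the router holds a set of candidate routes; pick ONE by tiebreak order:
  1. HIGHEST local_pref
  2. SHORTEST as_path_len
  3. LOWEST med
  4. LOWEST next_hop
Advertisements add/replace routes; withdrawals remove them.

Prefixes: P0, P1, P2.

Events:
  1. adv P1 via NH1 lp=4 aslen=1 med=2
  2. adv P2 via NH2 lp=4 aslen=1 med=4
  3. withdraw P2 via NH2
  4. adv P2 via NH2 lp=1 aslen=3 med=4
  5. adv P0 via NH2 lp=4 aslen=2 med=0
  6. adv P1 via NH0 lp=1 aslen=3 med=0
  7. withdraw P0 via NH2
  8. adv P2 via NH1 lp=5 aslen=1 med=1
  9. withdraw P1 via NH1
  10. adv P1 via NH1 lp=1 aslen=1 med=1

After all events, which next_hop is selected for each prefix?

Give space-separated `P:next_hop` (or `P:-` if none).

Answer: P0:- P1:NH1 P2:NH1

Derivation:
Op 1: best P0=- P1=NH1 P2=-
Op 2: best P0=- P1=NH1 P2=NH2
Op 3: best P0=- P1=NH1 P2=-
Op 4: best P0=- P1=NH1 P2=NH2
Op 5: best P0=NH2 P1=NH1 P2=NH2
Op 6: best P0=NH2 P1=NH1 P2=NH2
Op 7: best P0=- P1=NH1 P2=NH2
Op 8: best P0=- P1=NH1 P2=NH1
Op 9: best P0=- P1=NH0 P2=NH1
Op 10: best P0=- P1=NH1 P2=NH1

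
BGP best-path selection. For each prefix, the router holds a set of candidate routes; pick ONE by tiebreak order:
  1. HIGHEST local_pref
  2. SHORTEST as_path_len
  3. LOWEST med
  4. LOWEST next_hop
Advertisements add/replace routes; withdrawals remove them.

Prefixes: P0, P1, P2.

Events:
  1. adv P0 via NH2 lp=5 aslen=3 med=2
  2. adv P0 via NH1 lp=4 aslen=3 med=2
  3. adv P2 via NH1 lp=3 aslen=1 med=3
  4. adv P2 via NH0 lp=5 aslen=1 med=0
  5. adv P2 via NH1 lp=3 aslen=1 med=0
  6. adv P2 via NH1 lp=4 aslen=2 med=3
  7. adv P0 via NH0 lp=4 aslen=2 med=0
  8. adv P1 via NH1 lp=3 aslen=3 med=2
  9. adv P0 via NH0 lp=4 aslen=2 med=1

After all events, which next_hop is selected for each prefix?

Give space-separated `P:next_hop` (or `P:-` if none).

Answer: P0:NH2 P1:NH1 P2:NH0

Derivation:
Op 1: best P0=NH2 P1=- P2=-
Op 2: best P0=NH2 P1=- P2=-
Op 3: best P0=NH2 P1=- P2=NH1
Op 4: best P0=NH2 P1=- P2=NH0
Op 5: best P0=NH2 P1=- P2=NH0
Op 6: best P0=NH2 P1=- P2=NH0
Op 7: best P0=NH2 P1=- P2=NH0
Op 8: best P0=NH2 P1=NH1 P2=NH0
Op 9: best P0=NH2 P1=NH1 P2=NH0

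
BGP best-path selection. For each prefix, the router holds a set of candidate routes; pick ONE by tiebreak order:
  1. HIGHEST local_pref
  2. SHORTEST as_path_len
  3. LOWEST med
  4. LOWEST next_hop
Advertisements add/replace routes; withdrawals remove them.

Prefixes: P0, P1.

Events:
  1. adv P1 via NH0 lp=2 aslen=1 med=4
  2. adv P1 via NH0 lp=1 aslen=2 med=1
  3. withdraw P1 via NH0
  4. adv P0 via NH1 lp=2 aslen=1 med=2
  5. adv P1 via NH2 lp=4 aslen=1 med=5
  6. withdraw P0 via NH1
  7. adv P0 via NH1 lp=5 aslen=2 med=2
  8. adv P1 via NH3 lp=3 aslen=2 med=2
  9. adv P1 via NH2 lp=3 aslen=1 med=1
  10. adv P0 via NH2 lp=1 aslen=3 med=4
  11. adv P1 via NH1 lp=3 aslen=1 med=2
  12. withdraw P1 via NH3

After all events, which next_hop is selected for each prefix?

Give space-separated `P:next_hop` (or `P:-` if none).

Op 1: best P0=- P1=NH0
Op 2: best P0=- P1=NH0
Op 3: best P0=- P1=-
Op 4: best P0=NH1 P1=-
Op 5: best P0=NH1 P1=NH2
Op 6: best P0=- P1=NH2
Op 7: best P0=NH1 P1=NH2
Op 8: best P0=NH1 P1=NH2
Op 9: best P0=NH1 P1=NH2
Op 10: best P0=NH1 P1=NH2
Op 11: best P0=NH1 P1=NH2
Op 12: best P0=NH1 P1=NH2

Answer: P0:NH1 P1:NH2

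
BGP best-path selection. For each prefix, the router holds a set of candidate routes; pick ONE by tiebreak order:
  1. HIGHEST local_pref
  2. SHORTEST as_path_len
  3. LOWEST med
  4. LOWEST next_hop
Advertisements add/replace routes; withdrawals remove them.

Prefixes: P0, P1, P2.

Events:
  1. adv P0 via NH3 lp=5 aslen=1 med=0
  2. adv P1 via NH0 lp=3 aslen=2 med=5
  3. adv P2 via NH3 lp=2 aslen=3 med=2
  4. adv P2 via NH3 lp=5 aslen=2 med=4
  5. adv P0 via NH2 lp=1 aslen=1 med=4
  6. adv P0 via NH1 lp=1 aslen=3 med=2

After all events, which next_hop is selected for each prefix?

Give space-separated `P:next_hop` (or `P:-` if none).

Op 1: best P0=NH3 P1=- P2=-
Op 2: best P0=NH3 P1=NH0 P2=-
Op 3: best P0=NH3 P1=NH0 P2=NH3
Op 4: best P0=NH3 P1=NH0 P2=NH3
Op 5: best P0=NH3 P1=NH0 P2=NH3
Op 6: best P0=NH3 P1=NH0 P2=NH3

Answer: P0:NH3 P1:NH0 P2:NH3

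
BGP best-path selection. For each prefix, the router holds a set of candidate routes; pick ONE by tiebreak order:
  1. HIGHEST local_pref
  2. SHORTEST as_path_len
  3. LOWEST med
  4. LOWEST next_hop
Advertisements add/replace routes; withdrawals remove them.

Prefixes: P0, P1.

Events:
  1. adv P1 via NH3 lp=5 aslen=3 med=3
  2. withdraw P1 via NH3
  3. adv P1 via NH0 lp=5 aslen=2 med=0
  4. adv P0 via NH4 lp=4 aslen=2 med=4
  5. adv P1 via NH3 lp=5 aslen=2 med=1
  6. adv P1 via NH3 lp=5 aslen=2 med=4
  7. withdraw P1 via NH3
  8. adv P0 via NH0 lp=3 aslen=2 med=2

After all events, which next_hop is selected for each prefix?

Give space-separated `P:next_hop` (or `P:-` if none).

Answer: P0:NH4 P1:NH0

Derivation:
Op 1: best P0=- P1=NH3
Op 2: best P0=- P1=-
Op 3: best P0=- P1=NH0
Op 4: best P0=NH4 P1=NH0
Op 5: best P0=NH4 P1=NH0
Op 6: best P0=NH4 P1=NH0
Op 7: best P0=NH4 P1=NH0
Op 8: best P0=NH4 P1=NH0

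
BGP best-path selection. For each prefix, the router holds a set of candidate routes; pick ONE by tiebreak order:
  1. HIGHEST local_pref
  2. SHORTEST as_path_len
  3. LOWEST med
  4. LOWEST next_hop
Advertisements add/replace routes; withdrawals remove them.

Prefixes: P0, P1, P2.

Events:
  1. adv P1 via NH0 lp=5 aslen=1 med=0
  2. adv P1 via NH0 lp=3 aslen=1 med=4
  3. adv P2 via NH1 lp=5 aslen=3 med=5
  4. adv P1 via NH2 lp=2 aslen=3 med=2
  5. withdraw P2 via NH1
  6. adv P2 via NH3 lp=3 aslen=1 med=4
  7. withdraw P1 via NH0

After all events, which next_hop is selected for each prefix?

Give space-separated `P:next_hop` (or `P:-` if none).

Answer: P0:- P1:NH2 P2:NH3

Derivation:
Op 1: best P0=- P1=NH0 P2=-
Op 2: best P0=- P1=NH0 P2=-
Op 3: best P0=- P1=NH0 P2=NH1
Op 4: best P0=- P1=NH0 P2=NH1
Op 5: best P0=- P1=NH0 P2=-
Op 6: best P0=- P1=NH0 P2=NH3
Op 7: best P0=- P1=NH2 P2=NH3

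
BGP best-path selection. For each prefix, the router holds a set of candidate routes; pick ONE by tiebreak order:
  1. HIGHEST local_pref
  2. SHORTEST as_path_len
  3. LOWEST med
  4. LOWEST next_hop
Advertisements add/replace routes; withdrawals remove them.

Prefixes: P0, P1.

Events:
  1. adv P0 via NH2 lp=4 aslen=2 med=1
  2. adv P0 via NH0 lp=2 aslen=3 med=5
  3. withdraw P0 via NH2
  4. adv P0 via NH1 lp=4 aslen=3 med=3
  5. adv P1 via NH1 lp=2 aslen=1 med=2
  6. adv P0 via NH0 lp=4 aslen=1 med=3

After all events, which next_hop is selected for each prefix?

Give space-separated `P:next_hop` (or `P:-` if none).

Answer: P0:NH0 P1:NH1

Derivation:
Op 1: best P0=NH2 P1=-
Op 2: best P0=NH2 P1=-
Op 3: best P0=NH0 P1=-
Op 4: best P0=NH1 P1=-
Op 5: best P0=NH1 P1=NH1
Op 6: best P0=NH0 P1=NH1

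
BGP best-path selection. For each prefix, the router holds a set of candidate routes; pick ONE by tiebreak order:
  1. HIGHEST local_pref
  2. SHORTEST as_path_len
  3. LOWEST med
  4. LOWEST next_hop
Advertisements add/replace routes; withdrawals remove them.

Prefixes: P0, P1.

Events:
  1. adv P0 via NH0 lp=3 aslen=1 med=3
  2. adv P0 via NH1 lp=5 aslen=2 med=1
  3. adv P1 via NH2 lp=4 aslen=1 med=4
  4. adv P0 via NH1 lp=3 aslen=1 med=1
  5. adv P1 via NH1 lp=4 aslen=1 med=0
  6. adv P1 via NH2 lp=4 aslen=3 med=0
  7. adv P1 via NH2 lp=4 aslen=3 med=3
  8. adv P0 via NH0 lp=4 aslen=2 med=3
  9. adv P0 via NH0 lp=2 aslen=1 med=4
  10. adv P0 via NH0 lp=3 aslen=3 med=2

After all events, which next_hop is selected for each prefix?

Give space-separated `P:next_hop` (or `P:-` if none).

Answer: P0:NH1 P1:NH1

Derivation:
Op 1: best P0=NH0 P1=-
Op 2: best P0=NH1 P1=-
Op 3: best P0=NH1 P1=NH2
Op 4: best P0=NH1 P1=NH2
Op 5: best P0=NH1 P1=NH1
Op 6: best P0=NH1 P1=NH1
Op 7: best P0=NH1 P1=NH1
Op 8: best P0=NH0 P1=NH1
Op 9: best P0=NH1 P1=NH1
Op 10: best P0=NH1 P1=NH1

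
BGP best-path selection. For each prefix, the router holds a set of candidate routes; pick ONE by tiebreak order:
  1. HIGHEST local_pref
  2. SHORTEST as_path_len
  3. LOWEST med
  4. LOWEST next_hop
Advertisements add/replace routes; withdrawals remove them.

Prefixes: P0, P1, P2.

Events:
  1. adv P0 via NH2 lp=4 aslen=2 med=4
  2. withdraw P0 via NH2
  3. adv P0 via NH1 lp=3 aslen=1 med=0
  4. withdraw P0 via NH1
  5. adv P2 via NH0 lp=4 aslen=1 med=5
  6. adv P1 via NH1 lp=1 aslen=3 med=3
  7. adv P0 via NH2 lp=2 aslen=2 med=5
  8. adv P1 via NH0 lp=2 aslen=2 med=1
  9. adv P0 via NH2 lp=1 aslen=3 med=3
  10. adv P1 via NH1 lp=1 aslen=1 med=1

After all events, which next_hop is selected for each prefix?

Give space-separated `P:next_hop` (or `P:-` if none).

Op 1: best P0=NH2 P1=- P2=-
Op 2: best P0=- P1=- P2=-
Op 3: best P0=NH1 P1=- P2=-
Op 4: best P0=- P1=- P2=-
Op 5: best P0=- P1=- P2=NH0
Op 6: best P0=- P1=NH1 P2=NH0
Op 7: best P0=NH2 P1=NH1 P2=NH0
Op 8: best P0=NH2 P1=NH0 P2=NH0
Op 9: best P0=NH2 P1=NH0 P2=NH0
Op 10: best P0=NH2 P1=NH0 P2=NH0

Answer: P0:NH2 P1:NH0 P2:NH0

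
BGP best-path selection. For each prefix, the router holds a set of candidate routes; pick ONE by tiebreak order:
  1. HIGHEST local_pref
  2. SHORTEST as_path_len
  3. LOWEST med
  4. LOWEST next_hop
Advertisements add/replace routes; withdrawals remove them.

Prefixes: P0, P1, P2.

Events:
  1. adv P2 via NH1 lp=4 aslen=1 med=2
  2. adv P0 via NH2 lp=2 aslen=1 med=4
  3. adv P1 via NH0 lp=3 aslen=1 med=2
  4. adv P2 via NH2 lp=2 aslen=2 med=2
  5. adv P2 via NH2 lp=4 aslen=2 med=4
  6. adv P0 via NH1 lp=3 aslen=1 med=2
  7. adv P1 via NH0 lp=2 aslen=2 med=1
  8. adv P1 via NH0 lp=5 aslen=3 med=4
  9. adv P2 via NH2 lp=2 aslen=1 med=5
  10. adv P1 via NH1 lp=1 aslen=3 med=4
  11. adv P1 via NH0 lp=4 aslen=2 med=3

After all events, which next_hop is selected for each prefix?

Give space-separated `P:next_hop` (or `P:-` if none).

Op 1: best P0=- P1=- P2=NH1
Op 2: best P0=NH2 P1=- P2=NH1
Op 3: best P0=NH2 P1=NH0 P2=NH1
Op 4: best P0=NH2 P1=NH0 P2=NH1
Op 5: best P0=NH2 P1=NH0 P2=NH1
Op 6: best P0=NH1 P1=NH0 P2=NH1
Op 7: best P0=NH1 P1=NH0 P2=NH1
Op 8: best P0=NH1 P1=NH0 P2=NH1
Op 9: best P0=NH1 P1=NH0 P2=NH1
Op 10: best P0=NH1 P1=NH0 P2=NH1
Op 11: best P0=NH1 P1=NH0 P2=NH1

Answer: P0:NH1 P1:NH0 P2:NH1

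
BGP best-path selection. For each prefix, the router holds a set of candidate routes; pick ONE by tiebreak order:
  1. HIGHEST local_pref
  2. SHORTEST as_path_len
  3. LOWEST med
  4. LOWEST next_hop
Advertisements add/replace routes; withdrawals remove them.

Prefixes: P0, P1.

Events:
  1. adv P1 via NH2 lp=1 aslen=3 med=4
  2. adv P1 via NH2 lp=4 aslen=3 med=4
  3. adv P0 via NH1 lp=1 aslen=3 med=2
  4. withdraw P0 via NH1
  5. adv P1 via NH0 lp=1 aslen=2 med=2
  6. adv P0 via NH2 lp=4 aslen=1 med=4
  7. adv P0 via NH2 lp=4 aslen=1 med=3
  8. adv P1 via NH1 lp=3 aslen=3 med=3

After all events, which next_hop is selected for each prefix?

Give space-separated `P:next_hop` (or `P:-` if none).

Op 1: best P0=- P1=NH2
Op 2: best P0=- P1=NH2
Op 3: best P0=NH1 P1=NH2
Op 4: best P0=- P1=NH2
Op 5: best P0=- P1=NH2
Op 6: best P0=NH2 P1=NH2
Op 7: best P0=NH2 P1=NH2
Op 8: best P0=NH2 P1=NH2

Answer: P0:NH2 P1:NH2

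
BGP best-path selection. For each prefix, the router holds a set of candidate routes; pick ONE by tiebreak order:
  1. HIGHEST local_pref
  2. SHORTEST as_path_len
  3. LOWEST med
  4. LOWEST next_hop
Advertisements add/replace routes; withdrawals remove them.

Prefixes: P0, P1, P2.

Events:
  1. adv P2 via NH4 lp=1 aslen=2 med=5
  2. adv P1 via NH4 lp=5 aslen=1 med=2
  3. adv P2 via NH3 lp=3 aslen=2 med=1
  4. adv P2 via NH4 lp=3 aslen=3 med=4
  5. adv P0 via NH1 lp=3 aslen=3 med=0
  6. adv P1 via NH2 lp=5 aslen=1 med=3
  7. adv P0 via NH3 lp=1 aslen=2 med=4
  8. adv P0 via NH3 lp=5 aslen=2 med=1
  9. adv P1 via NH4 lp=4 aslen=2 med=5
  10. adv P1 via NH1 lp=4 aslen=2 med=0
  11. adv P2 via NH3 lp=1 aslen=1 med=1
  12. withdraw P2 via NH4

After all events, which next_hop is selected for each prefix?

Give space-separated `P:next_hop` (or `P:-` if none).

Answer: P0:NH3 P1:NH2 P2:NH3

Derivation:
Op 1: best P0=- P1=- P2=NH4
Op 2: best P0=- P1=NH4 P2=NH4
Op 3: best P0=- P1=NH4 P2=NH3
Op 4: best P0=- P1=NH4 P2=NH3
Op 5: best P0=NH1 P1=NH4 P2=NH3
Op 6: best P0=NH1 P1=NH4 P2=NH3
Op 7: best P0=NH1 P1=NH4 P2=NH3
Op 8: best P0=NH3 P1=NH4 P2=NH3
Op 9: best P0=NH3 P1=NH2 P2=NH3
Op 10: best P0=NH3 P1=NH2 P2=NH3
Op 11: best P0=NH3 P1=NH2 P2=NH4
Op 12: best P0=NH3 P1=NH2 P2=NH3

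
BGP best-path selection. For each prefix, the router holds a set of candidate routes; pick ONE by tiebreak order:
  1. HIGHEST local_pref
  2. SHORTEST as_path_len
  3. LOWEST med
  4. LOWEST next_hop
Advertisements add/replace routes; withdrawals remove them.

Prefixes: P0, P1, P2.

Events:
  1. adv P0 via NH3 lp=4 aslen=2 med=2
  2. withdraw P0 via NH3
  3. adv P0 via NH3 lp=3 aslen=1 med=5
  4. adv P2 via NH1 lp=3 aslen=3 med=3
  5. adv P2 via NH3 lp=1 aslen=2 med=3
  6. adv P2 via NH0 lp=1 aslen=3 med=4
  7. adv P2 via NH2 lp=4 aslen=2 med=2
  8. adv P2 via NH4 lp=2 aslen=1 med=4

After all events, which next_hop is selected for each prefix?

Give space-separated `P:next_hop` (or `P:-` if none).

Op 1: best P0=NH3 P1=- P2=-
Op 2: best P0=- P1=- P2=-
Op 3: best P0=NH3 P1=- P2=-
Op 4: best P0=NH3 P1=- P2=NH1
Op 5: best P0=NH3 P1=- P2=NH1
Op 6: best P0=NH3 P1=- P2=NH1
Op 7: best P0=NH3 P1=- P2=NH2
Op 8: best P0=NH3 P1=- P2=NH2

Answer: P0:NH3 P1:- P2:NH2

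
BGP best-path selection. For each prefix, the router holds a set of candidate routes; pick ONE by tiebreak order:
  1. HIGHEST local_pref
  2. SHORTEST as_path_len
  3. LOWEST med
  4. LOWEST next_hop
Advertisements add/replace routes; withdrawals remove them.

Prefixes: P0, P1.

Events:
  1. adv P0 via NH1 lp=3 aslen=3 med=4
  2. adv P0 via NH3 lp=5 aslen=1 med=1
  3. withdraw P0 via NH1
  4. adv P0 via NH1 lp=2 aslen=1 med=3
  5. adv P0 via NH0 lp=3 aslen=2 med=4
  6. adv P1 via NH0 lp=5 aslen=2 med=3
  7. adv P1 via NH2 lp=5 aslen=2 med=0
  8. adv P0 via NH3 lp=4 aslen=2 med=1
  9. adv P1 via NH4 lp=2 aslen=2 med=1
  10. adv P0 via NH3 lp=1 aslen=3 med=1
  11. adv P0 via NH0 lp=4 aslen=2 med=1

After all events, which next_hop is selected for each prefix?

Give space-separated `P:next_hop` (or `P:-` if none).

Op 1: best P0=NH1 P1=-
Op 2: best P0=NH3 P1=-
Op 3: best P0=NH3 P1=-
Op 4: best P0=NH3 P1=-
Op 5: best P0=NH3 P1=-
Op 6: best P0=NH3 P1=NH0
Op 7: best P0=NH3 P1=NH2
Op 8: best P0=NH3 P1=NH2
Op 9: best P0=NH3 P1=NH2
Op 10: best P0=NH0 P1=NH2
Op 11: best P0=NH0 P1=NH2

Answer: P0:NH0 P1:NH2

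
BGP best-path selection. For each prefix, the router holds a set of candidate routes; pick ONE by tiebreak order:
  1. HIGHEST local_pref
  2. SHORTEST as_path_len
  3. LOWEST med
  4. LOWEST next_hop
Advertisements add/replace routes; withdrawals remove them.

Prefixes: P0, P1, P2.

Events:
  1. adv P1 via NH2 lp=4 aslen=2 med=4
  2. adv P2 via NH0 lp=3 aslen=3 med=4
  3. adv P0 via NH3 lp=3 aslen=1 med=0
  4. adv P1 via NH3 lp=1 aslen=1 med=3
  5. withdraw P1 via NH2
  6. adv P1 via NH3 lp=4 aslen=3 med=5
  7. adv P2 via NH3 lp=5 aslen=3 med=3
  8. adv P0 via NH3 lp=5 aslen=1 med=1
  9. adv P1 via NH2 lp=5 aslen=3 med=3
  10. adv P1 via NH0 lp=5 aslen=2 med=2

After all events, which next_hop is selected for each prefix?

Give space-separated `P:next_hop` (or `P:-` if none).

Op 1: best P0=- P1=NH2 P2=-
Op 2: best P0=- P1=NH2 P2=NH0
Op 3: best P0=NH3 P1=NH2 P2=NH0
Op 4: best P0=NH3 P1=NH2 P2=NH0
Op 5: best P0=NH3 P1=NH3 P2=NH0
Op 6: best P0=NH3 P1=NH3 P2=NH0
Op 7: best P0=NH3 P1=NH3 P2=NH3
Op 8: best P0=NH3 P1=NH3 P2=NH3
Op 9: best P0=NH3 P1=NH2 P2=NH3
Op 10: best P0=NH3 P1=NH0 P2=NH3

Answer: P0:NH3 P1:NH0 P2:NH3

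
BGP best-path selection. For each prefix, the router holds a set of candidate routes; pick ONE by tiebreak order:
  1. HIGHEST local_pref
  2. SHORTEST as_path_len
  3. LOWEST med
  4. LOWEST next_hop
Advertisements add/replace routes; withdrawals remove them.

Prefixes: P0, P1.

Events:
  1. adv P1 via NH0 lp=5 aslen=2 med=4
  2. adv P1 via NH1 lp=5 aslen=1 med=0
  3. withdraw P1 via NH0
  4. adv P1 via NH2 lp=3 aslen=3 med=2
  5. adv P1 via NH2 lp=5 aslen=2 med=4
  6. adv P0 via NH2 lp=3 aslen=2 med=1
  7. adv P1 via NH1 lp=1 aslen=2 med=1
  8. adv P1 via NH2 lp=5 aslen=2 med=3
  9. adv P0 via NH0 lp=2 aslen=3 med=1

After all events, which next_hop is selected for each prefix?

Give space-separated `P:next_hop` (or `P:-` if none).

Op 1: best P0=- P1=NH0
Op 2: best P0=- P1=NH1
Op 3: best P0=- P1=NH1
Op 4: best P0=- P1=NH1
Op 5: best P0=- P1=NH1
Op 6: best P0=NH2 P1=NH1
Op 7: best P0=NH2 P1=NH2
Op 8: best P0=NH2 P1=NH2
Op 9: best P0=NH2 P1=NH2

Answer: P0:NH2 P1:NH2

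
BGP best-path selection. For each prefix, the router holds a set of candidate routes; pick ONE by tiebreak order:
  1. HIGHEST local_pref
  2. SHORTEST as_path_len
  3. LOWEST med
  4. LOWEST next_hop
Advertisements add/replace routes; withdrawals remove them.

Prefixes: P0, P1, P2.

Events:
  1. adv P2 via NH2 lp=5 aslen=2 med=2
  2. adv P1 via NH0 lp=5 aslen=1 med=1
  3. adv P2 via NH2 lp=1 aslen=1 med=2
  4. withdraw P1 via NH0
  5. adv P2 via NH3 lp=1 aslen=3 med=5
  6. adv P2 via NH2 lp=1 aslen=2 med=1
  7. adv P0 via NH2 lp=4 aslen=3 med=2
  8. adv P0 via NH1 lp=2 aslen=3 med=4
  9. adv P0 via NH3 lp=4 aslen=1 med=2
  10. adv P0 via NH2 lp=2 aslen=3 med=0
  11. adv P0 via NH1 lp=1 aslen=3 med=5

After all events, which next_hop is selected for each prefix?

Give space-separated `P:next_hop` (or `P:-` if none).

Op 1: best P0=- P1=- P2=NH2
Op 2: best P0=- P1=NH0 P2=NH2
Op 3: best P0=- P1=NH0 P2=NH2
Op 4: best P0=- P1=- P2=NH2
Op 5: best P0=- P1=- P2=NH2
Op 6: best P0=- P1=- P2=NH2
Op 7: best P0=NH2 P1=- P2=NH2
Op 8: best P0=NH2 P1=- P2=NH2
Op 9: best P0=NH3 P1=- P2=NH2
Op 10: best P0=NH3 P1=- P2=NH2
Op 11: best P0=NH3 P1=- P2=NH2

Answer: P0:NH3 P1:- P2:NH2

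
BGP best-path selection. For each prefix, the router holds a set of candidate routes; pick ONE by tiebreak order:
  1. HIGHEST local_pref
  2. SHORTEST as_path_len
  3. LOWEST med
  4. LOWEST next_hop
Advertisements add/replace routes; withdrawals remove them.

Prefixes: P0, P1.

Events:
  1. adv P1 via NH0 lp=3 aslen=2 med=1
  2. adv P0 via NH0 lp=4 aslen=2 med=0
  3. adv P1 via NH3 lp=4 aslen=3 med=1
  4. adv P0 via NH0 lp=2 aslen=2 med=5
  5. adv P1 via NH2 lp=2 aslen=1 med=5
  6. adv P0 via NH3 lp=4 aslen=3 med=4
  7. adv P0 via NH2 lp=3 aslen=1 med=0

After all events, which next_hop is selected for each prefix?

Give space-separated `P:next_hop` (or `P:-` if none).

Answer: P0:NH3 P1:NH3

Derivation:
Op 1: best P0=- P1=NH0
Op 2: best P0=NH0 P1=NH0
Op 3: best P0=NH0 P1=NH3
Op 4: best P0=NH0 P1=NH3
Op 5: best P0=NH0 P1=NH3
Op 6: best P0=NH3 P1=NH3
Op 7: best P0=NH3 P1=NH3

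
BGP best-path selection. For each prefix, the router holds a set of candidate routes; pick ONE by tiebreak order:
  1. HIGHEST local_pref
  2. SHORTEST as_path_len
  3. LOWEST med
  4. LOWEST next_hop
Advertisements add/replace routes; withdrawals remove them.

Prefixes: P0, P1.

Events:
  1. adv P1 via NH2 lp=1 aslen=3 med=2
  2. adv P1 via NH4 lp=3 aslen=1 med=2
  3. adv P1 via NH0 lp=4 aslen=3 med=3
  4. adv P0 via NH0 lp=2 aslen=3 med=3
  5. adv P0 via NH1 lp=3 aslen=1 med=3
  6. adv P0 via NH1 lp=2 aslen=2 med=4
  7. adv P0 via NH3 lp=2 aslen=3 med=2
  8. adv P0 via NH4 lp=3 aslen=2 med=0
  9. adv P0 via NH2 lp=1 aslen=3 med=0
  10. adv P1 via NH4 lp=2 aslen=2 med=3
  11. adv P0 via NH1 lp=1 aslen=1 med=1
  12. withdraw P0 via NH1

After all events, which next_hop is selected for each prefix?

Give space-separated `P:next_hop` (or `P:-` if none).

Op 1: best P0=- P1=NH2
Op 2: best P0=- P1=NH4
Op 3: best P0=- P1=NH0
Op 4: best P0=NH0 P1=NH0
Op 5: best P0=NH1 P1=NH0
Op 6: best P0=NH1 P1=NH0
Op 7: best P0=NH1 P1=NH0
Op 8: best P0=NH4 P1=NH0
Op 9: best P0=NH4 P1=NH0
Op 10: best P0=NH4 P1=NH0
Op 11: best P0=NH4 P1=NH0
Op 12: best P0=NH4 P1=NH0

Answer: P0:NH4 P1:NH0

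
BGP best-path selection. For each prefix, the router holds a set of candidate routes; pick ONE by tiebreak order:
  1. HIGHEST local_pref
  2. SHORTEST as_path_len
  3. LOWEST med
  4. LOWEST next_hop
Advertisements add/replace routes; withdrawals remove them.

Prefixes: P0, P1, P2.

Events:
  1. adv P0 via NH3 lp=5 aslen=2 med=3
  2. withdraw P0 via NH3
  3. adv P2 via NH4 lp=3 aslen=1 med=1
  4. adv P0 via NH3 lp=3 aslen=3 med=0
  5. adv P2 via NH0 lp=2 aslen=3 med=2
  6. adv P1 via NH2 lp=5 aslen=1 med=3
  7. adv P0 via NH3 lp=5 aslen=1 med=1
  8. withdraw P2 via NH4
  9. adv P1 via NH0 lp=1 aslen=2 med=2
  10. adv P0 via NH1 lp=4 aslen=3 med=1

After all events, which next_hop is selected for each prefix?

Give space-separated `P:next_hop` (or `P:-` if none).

Op 1: best P0=NH3 P1=- P2=-
Op 2: best P0=- P1=- P2=-
Op 3: best P0=- P1=- P2=NH4
Op 4: best P0=NH3 P1=- P2=NH4
Op 5: best P0=NH3 P1=- P2=NH4
Op 6: best P0=NH3 P1=NH2 P2=NH4
Op 7: best P0=NH3 P1=NH2 P2=NH4
Op 8: best P0=NH3 P1=NH2 P2=NH0
Op 9: best P0=NH3 P1=NH2 P2=NH0
Op 10: best P0=NH3 P1=NH2 P2=NH0

Answer: P0:NH3 P1:NH2 P2:NH0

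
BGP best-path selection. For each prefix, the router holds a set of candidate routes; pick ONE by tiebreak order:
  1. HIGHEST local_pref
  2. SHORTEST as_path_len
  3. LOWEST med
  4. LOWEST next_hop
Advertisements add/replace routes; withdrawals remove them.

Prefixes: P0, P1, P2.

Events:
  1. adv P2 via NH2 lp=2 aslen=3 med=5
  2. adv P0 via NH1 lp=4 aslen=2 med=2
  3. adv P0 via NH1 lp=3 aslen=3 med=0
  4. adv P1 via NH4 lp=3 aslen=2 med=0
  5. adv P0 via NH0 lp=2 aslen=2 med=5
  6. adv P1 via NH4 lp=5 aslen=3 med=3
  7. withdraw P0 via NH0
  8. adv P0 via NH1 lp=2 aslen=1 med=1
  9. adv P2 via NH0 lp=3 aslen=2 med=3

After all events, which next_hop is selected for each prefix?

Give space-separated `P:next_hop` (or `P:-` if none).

Op 1: best P0=- P1=- P2=NH2
Op 2: best P0=NH1 P1=- P2=NH2
Op 3: best P0=NH1 P1=- P2=NH2
Op 4: best P0=NH1 P1=NH4 P2=NH2
Op 5: best P0=NH1 P1=NH4 P2=NH2
Op 6: best P0=NH1 P1=NH4 P2=NH2
Op 7: best P0=NH1 P1=NH4 P2=NH2
Op 8: best P0=NH1 P1=NH4 P2=NH2
Op 9: best P0=NH1 P1=NH4 P2=NH0

Answer: P0:NH1 P1:NH4 P2:NH0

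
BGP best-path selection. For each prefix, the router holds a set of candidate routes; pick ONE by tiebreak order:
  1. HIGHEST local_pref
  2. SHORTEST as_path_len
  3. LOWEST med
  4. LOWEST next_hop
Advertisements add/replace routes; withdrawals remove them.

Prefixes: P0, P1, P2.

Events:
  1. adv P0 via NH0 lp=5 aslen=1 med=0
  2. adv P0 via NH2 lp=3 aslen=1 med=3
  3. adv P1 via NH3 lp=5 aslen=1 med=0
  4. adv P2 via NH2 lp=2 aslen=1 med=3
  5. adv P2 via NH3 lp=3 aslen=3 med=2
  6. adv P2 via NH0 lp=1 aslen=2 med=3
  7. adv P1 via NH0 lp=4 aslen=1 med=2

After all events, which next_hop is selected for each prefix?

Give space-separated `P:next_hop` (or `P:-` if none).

Op 1: best P0=NH0 P1=- P2=-
Op 2: best P0=NH0 P1=- P2=-
Op 3: best P0=NH0 P1=NH3 P2=-
Op 4: best P0=NH0 P1=NH3 P2=NH2
Op 5: best P0=NH0 P1=NH3 P2=NH3
Op 6: best P0=NH0 P1=NH3 P2=NH3
Op 7: best P0=NH0 P1=NH3 P2=NH3

Answer: P0:NH0 P1:NH3 P2:NH3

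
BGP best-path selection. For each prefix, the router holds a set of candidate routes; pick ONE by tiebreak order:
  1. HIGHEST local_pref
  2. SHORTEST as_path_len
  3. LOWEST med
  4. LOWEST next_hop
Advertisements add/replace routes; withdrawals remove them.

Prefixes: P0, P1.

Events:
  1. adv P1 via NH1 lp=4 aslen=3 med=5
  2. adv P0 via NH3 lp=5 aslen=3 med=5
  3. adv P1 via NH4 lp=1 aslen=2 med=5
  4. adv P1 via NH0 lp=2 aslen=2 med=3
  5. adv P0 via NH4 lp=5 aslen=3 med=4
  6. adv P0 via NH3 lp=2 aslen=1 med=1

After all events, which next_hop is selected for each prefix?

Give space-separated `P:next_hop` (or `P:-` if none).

Answer: P0:NH4 P1:NH1

Derivation:
Op 1: best P0=- P1=NH1
Op 2: best P0=NH3 P1=NH1
Op 3: best P0=NH3 P1=NH1
Op 4: best P0=NH3 P1=NH1
Op 5: best P0=NH4 P1=NH1
Op 6: best P0=NH4 P1=NH1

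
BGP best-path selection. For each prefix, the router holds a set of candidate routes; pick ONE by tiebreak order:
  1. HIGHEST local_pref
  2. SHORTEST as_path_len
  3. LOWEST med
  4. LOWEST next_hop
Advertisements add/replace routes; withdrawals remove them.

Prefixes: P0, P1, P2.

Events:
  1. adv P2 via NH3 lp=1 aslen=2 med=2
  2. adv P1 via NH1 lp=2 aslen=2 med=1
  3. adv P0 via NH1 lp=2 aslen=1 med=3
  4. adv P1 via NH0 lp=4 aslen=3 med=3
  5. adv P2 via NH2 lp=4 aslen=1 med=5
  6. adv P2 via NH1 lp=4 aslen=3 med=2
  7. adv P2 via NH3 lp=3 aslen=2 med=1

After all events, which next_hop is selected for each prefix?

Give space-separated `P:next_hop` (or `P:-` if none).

Answer: P0:NH1 P1:NH0 P2:NH2

Derivation:
Op 1: best P0=- P1=- P2=NH3
Op 2: best P0=- P1=NH1 P2=NH3
Op 3: best P0=NH1 P1=NH1 P2=NH3
Op 4: best P0=NH1 P1=NH0 P2=NH3
Op 5: best P0=NH1 P1=NH0 P2=NH2
Op 6: best P0=NH1 P1=NH0 P2=NH2
Op 7: best P0=NH1 P1=NH0 P2=NH2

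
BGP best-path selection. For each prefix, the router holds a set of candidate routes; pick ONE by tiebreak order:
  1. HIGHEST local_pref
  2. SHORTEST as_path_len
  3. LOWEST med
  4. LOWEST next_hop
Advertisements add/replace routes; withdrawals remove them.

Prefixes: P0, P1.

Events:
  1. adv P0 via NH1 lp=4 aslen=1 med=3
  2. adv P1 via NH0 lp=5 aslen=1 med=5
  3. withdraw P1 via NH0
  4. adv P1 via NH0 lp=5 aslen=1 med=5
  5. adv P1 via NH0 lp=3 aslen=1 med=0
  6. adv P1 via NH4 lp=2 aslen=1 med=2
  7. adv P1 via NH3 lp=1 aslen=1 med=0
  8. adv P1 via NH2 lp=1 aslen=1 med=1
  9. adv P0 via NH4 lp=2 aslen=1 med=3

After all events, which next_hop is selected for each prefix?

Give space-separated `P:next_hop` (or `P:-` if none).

Answer: P0:NH1 P1:NH0

Derivation:
Op 1: best P0=NH1 P1=-
Op 2: best P0=NH1 P1=NH0
Op 3: best P0=NH1 P1=-
Op 4: best P0=NH1 P1=NH0
Op 5: best P0=NH1 P1=NH0
Op 6: best P0=NH1 P1=NH0
Op 7: best P0=NH1 P1=NH0
Op 8: best P0=NH1 P1=NH0
Op 9: best P0=NH1 P1=NH0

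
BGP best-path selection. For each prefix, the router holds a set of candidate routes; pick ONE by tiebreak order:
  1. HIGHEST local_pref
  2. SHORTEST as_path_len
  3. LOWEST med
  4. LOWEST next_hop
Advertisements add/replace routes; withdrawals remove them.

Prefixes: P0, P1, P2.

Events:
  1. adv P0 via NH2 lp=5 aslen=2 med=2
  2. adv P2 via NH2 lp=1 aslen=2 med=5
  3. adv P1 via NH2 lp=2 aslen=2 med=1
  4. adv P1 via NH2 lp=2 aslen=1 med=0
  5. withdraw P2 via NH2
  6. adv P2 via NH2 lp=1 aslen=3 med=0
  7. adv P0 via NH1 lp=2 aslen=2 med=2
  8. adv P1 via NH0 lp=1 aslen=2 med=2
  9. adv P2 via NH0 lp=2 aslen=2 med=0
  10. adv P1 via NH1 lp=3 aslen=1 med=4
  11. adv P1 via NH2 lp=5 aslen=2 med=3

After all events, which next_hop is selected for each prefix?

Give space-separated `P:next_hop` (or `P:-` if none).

Op 1: best P0=NH2 P1=- P2=-
Op 2: best P0=NH2 P1=- P2=NH2
Op 3: best P0=NH2 P1=NH2 P2=NH2
Op 4: best P0=NH2 P1=NH2 P2=NH2
Op 5: best P0=NH2 P1=NH2 P2=-
Op 6: best P0=NH2 P1=NH2 P2=NH2
Op 7: best P0=NH2 P1=NH2 P2=NH2
Op 8: best P0=NH2 P1=NH2 P2=NH2
Op 9: best P0=NH2 P1=NH2 P2=NH0
Op 10: best P0=NH2 P1=NH1 P2=NH0
Op 11: best P0=NH2 P1=NH2 P2=NH0

Answer: P0:NH2 P1:NH2 P2:NH0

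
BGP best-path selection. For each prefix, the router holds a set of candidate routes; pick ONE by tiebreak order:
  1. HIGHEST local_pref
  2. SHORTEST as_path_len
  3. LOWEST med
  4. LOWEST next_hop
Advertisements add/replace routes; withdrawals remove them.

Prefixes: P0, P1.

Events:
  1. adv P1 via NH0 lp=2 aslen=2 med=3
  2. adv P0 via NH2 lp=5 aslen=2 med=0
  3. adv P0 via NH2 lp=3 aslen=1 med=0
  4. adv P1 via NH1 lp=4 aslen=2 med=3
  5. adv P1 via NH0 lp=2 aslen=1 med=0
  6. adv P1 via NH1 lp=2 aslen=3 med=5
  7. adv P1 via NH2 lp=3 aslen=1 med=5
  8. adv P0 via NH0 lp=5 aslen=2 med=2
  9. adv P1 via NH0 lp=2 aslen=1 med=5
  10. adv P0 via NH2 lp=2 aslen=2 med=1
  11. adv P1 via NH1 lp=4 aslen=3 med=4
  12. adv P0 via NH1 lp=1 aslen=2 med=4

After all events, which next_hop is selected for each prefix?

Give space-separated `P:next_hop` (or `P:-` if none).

Answer: P0:NH0 P1:NH1

Derivation:
Op 1: best P0=- P1=NH0
Op 2: best P0=NH2 P1=NH0
Op 3: best P0=NH2 P1=NH0
Op 4: best P0=NH2 P1=NH1
Op 5: best P0=NH2 P1=NH1
Op 6: best P0=NH2 P1=NH0
Op 7: best P0=NH2 P1=NH2
Op 8: best P0=NH0 P1=NH2
Op 9: best P0=NH0 P1=NH2
Op 10: best P0=NH0 P1=NH2
Op 11: best P0=NH0 P1=NH1
Op 12: best P0=NH0 P1=NH1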